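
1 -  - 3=4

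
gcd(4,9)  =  1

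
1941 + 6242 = 8183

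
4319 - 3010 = 1309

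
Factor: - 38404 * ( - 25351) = 2^2*101^1  *251^1 * 9601^1 =973579804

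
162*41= 6642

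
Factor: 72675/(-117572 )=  - 225/364  =  - 2^( - 2 )*3^2*5^2*7^ ( - 1)*13^( - 1)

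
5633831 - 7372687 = -1738856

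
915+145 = 1060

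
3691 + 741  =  4432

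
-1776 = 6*(-296)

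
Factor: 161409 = 3^1* 173^1*311^1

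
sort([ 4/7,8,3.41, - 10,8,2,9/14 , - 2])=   [-10, - 2,  4/7,9/14,2, 3.41,8,8]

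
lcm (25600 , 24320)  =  486400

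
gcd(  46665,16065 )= 765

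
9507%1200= 1107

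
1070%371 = 328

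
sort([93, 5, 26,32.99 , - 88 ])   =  [ - 88,5, 26, 32.99, 93 ]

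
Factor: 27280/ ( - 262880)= -2^ ( - 1)*11^1*53^ (-1)  =  - 11/106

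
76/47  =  1+ 29/47  =  1.62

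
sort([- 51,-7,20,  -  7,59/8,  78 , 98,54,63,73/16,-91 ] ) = [ - 91 ,  -  51, - 7 , - 7,  73/16,59/8,20, 54,63, 78,98 ] 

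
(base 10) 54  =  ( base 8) 66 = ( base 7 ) 105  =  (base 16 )36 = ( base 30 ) 1o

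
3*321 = 963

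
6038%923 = 500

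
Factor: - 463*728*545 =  - 183699880= - 2^3*5^1*7^1 * 13^1 * 109^1* 463^1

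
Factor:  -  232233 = -3^1*199^1*389^1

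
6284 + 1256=7540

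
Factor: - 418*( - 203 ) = 2^1*7^1 * 11^1*19^1 *29^1 = 84854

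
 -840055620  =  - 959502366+119446746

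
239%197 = 42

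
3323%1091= 50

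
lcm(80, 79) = 6320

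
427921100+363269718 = 791190818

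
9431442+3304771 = 12736213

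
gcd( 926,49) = 1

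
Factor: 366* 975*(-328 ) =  - 2^4*3^2*5^2*13^1 *41^1 * 61^1 = - 117046800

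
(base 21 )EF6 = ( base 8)14537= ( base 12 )3913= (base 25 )a9k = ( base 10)6495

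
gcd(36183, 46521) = 5169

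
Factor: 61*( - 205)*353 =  - 5^1*41^1*61^1*353^1 = - 4414265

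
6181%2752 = 677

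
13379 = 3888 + 9491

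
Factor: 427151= 427151^1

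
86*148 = 12728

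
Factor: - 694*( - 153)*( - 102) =- 10830564 = - 2^2*3^3*17^2*347^1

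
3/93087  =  1/31029= 0.00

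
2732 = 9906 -7174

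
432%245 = 187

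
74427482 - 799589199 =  - 725161717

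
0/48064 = 0 = 0.00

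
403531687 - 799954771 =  - 396423084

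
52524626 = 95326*551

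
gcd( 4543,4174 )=1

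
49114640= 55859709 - 6745069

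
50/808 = 25/404 = 0.06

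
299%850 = 299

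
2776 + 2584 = 5360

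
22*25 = 550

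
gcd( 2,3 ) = 1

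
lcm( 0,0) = 0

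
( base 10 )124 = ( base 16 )7C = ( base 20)64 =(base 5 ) 444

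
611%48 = 35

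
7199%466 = 209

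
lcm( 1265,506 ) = 2530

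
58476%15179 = 12939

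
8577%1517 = 992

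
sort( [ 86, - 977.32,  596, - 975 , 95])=[ - 977.32,-975, 86, 95,  596] 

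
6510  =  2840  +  3670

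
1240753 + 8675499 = 9916252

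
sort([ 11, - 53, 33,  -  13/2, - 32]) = [ -53,- 32, - 13/2,11, 33]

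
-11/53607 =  - 1  +  53596/53607 = -0.00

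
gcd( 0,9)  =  9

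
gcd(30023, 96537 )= 7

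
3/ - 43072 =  - 1  +  43069/43072 = -0.00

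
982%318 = 28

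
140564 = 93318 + 47246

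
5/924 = 5/924 = 0.01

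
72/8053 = 72/8053 = 0.01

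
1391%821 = 570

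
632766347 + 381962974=1014729321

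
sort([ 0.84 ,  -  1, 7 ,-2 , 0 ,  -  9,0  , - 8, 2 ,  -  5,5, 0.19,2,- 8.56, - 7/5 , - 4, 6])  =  [ - 9, - 8.56,  -  8, - 5 ,- 4 , - 2 , - 7/5,-1,0  ,  0, 0.19, 0.84, 2, 2, 5,6 , 7] 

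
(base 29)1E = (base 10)43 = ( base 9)47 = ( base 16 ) 2b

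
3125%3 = 2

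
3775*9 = 33975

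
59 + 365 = 424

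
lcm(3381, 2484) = 121716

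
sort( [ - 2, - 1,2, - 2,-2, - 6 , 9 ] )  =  [ - 6, - 2, - 2 , - 2, - 1,2,9] 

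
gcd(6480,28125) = 45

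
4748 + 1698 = 6446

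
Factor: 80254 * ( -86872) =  - 6971825488 = - 2^4* 10859^1*40127^1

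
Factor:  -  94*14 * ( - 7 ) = 9212 = 2^2 * 7^2*47^1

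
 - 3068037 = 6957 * (- 441)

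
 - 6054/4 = -1514 + 1/2  =  - 1513.50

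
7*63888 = 447216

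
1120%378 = 364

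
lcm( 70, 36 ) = 1260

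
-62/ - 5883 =62/5883 = 0.01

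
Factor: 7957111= 31^1*283^1*907^1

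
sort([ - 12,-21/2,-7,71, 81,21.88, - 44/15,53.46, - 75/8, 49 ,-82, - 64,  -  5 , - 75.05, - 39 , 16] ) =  [- 82 ,-75.05,-64,- 39,-12 , - 21/2,-75/8, - 7, - 5, - 44/15,16,21.88, 49 , 53.46, 71, 81] 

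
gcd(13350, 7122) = 6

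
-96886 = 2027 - 98913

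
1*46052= 46052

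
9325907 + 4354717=13680624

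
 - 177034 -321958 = -498992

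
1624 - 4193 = - 2569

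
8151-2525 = 5626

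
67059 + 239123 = 306182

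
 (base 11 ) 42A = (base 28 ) ic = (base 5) 4031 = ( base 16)204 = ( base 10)516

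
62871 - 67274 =-4403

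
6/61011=2/20337  =  0.00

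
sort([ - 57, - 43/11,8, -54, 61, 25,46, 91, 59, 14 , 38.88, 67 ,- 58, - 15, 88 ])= [ - 58  , - 57, - 54,-15, - 43/11, 8, 14, 25, 38.88 , 46,59, 61,67, 88, 91 ] 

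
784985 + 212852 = 997837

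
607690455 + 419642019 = 1027332474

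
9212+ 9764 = 18976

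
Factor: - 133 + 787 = 2^1*3^1 *109^1 = 654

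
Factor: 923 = 13^1*71^1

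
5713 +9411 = 15124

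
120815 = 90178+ 30637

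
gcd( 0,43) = 43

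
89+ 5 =94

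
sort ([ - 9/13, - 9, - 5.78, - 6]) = [ - 9 , - 6, - 5.78, - 9/13] 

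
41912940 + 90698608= 132611548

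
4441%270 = 121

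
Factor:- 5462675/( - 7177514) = 2^( - 1)*5^2*317^( - 1)*353^1 *619^1 * 11321^(- 1)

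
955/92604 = 955/92604   =  0.01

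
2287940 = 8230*278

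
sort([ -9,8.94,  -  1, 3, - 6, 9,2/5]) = [  -  9,-6, - 1,  2/5,3, 8.94, 9 ]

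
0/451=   0 = 0.00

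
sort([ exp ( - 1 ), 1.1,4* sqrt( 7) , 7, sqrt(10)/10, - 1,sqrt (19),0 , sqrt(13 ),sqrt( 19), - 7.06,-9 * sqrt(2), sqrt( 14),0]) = [ - 9 * sqrt(2 ),-7.06 ,  -  1,0, 0,  sqrt( 10) /10, exp(-1),1.1,  sqrt( 13 ),sqrt(14), sqrt( 19), sqrt (19),7,4 * sqrt( 7)]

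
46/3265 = 46/3265 = 0.01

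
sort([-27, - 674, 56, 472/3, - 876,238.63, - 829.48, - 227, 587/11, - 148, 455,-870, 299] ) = [ - 876,-870,-829.48,-674, - 227, - 148, - 27, 587/11, 56,472/3,238.63,  299,455] 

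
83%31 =21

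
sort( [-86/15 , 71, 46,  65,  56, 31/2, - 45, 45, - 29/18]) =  [ - 45, - 86/15, - 29/18, 31/2, 45, 46, 56,  65 , 71] 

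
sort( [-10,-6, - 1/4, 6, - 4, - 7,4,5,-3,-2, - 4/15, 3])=[- 10 , - 7, - 6,-4, - 3,-2 , - 4/15 ,-1/4,  3, 4, 5, 6]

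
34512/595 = 58  +  2/595 =58.00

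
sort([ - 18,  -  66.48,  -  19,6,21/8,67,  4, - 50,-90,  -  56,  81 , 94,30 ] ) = [-90, - 66.48, - 56, - 50 ,-19, - 18, 21/8, 4, 6,30,  67, 81,  94 ] 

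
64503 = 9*7167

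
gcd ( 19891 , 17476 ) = 1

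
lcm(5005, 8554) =470470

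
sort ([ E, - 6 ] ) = [ - 6, E ] 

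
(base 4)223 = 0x2b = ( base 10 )43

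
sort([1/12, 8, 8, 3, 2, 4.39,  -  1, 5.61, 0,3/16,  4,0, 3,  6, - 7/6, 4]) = [-7/6, - 1, 0,  0,1/12,3/16, 2, 3, 3 , 4,4 , 4.39, 5.61, 6,8,8]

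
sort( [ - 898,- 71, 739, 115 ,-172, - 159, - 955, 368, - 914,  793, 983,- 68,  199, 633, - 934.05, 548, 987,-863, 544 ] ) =[ - 955, -934.05, - 914, - 898, - 863,-172 , - 159,- 71,  -  68, 115,199,368,  544 , 548, 633, 739,793,  983 , 987 ] 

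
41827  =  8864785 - 8822958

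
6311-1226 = 5085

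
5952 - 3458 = 2494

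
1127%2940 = 1127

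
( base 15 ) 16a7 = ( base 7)20143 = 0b1001100010010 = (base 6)34334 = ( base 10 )4882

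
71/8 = 71/8 = 8.88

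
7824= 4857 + 2967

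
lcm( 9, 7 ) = 63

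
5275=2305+2970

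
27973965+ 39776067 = 67750032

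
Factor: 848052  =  2^2*3^2*23557^1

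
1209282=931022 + 278260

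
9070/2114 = 4535/1057 = 4.29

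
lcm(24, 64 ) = 192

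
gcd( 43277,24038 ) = 1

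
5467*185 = 1011395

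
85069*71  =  6039899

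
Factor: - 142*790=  - 112180 = - 2^2*5^1 * 71^1*79^1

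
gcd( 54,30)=6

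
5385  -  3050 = 2335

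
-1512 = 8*(- 189)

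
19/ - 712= - 19/712 = -  0.03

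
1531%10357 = 1531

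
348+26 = 374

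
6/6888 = 1/1148   =  0.00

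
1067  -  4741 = - 3674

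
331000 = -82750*( - 4 )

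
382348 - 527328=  - 144980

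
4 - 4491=  -  4487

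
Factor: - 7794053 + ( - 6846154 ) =  -  3^1 * 4880069^1 = - 14640207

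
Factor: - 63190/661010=-7^( - 2)*19^( - 1 )*89^1 = -  89/931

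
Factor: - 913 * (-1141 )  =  1041733 =7^1*11^1 * 83^1*163^1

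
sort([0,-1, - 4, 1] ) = [ - 4, - 1 , 0, 1 ]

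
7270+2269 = 9539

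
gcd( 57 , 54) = 3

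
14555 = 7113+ 7442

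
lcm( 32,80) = 160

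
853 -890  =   -37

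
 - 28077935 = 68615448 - 96693383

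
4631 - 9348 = - 4717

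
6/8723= 6/8723=0.00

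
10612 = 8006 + 2606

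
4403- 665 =3738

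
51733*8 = 413864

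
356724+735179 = 1091903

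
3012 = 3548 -536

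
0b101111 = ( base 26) 1L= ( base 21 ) 25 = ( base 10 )47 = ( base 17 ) 2D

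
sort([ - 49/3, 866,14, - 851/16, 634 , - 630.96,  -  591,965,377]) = [ - 630.96, - 591 , - 851/16, - 49/3,  14,377,634, 866,965]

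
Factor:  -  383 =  -383^1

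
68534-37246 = 31288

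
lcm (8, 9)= 72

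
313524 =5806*54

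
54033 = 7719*7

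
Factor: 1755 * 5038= 2^1*3^3*5^1*11^1*13^1*229^1  =  8841690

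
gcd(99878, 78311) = 1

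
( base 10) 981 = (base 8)1725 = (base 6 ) 4313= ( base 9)1310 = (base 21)24F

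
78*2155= 168090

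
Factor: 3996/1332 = 3^1 = 3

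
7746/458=3873/229 = 16.91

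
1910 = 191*10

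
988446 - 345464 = 642982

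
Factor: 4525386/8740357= 2^1 * 3^1*31^( - 1)*719^1*1049^1 * 281947^( - 1 )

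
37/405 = 37/405 = 0.09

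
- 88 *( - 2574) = 226512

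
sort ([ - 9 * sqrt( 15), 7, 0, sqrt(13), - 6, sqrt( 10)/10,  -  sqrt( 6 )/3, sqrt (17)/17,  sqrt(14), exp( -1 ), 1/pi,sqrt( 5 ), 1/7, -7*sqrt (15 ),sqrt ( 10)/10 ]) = [-9 * sqrt ( 15), - 7*sqrt ( 15 ), - 6, - sqrt (6) /3, 0, 1/7,sqrt(17) /17, sqrt( 10 ) /10, sqrt(10 ) /10, 1/pi, exp(- 1 ), sqrt( 5 ), sqrt( 13),sqrt( 14), 7]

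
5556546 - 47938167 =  - 42381621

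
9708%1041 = 339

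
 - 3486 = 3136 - 6622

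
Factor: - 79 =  - 79^1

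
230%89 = 52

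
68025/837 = 81 + 76/279 =81.27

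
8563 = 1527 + 7036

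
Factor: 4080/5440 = 3/4 =2^ ( - 2)*3^1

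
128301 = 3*42767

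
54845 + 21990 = 76835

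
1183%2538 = 1183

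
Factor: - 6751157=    - 7^1*157^1 * 6143^1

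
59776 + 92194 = 151970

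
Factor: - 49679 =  - 7^1*47^1* 151^1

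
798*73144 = 58368912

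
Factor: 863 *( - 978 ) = - 844014 = - 2^1*3^1*163^1*863^1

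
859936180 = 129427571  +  730508609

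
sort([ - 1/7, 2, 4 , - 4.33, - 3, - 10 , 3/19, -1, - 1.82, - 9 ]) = [ -10, - 9, - 4.33, - 3, - 1.82, - 1, - 1/7,  3/19,2 , 4 ] 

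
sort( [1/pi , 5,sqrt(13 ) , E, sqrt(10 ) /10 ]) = [ sqrt( 10)/10,  1/pi,E, sqrt(13 ),5] 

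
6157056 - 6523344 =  - 366288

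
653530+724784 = 1378314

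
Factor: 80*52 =2^6*5^1*13^1  =  4160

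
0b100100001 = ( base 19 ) f4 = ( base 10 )289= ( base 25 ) be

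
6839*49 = 335111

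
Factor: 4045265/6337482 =2^(-1)* 3^( - 1 )*5^1 * 7^1 *41^1*2819^1*1056247^(-1)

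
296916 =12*24743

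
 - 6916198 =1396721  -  8312919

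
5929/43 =137 + 38/43 = 137.88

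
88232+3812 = 92044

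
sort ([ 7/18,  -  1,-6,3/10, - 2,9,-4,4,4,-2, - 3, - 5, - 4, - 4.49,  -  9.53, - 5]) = [ - 9.53,-6, - 5 , - 5, - 4.49, - 4,-4 ,-3, -2, - 2, - 1,3/10,  7/18,  4, 4, 9]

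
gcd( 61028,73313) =1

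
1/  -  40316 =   -  1/40316 = - 0.00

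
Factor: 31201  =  41^1 * 761^1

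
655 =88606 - 87951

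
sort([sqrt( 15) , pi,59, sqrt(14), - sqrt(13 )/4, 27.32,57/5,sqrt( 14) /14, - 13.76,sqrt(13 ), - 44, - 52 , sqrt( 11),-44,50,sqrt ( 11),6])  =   [ - 52,- 44,  -  44,-13.76, - sqrt( 13)/4, sqrt( 14 ) /14,pi, sqrt(11) , sqrt( 11) , sqrt( 13),sqrt( 14),sqrt( 15),6,57/5 , 27.32, 50,59]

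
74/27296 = 37/13648 = 0.00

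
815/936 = 815/936=0.87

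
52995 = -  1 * (-52995 ) 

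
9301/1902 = 9301/1902  =  4.89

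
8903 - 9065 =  - 162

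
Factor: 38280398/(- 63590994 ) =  - 19140199/31795497 = - 3^( - 4)*13^1*79^1 * 173^( - 1)*2269^(  -  1)*18637^1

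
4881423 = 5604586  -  723163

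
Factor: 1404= 2^2*3^3*13^1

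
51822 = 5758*9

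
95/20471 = 95/20471 = 0.00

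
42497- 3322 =39175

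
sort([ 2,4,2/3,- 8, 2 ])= [ - 8,  2/3, 2, 2,4 ]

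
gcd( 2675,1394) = 1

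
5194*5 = 25970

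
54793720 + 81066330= 135860050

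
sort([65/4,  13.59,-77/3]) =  [ -77/3, 13.59,65/4 ]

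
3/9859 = 3/9859= 0.00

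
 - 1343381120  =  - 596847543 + - 746533577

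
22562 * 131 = 2955622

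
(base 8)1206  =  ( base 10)646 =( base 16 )286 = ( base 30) lg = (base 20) 1c6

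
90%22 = 2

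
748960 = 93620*8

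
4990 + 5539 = 10529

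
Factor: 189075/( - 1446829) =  - 3^1*5^2*2521^1*1446829^( - 1 )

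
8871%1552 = 1111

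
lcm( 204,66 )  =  2244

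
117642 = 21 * 5602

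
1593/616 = 2+361/616  =  2.59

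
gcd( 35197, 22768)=1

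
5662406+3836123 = 9498529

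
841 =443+398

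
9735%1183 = 271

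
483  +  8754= 9237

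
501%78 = 33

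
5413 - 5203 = 210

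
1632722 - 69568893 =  - 67936171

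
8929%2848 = 385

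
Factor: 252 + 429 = 681 = 3^1*227^1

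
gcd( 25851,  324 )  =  3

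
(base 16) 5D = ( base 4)1131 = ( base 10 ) 93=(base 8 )135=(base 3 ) 10110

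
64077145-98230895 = -34153750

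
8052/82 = 4026/41 = 98.20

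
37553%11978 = 1619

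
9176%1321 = 1250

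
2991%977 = 60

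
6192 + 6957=13149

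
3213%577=328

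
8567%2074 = 271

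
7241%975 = 416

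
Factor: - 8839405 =- 5^1*17^1*103993^1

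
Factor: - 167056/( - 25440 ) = 197/30  =  2^( - 1)*3^( - 1)*5^( - 1)*197^1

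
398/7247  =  398/7247= 0.05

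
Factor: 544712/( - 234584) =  - 137/59 = - 59^( - 1)*137^1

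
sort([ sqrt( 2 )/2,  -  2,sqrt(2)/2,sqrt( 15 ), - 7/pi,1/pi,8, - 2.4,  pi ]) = [  -  2.4, - 7/pi, - 2,1/pi,sqrt(2)/2, sqrt( 2 )/2,  pi,sqrt(15 ),8]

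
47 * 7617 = 357999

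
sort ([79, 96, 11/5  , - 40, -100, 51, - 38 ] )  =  [-100, - 40,-38,11/5, 51,79, 96]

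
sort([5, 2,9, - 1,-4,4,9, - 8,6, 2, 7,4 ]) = [ - 8,- 4, - 1, 2,2,4,4,5,  6,7,9,9 ]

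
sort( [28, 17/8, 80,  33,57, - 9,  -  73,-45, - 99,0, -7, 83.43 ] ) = [-99,-73, - 45,-9, - 7, 0, 17/8,28,33, 57, 80, 83.43 ]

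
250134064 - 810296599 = -560162535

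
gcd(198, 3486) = 6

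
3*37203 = 111609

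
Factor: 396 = 2^2*3^2* 11^1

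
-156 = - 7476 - - 7320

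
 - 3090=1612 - 4702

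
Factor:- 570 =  - 2^1*3^1 * 5^1 * 19^1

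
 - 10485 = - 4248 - 6237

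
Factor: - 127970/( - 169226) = 5^1 * 67^1*443^ ( - 1 ) = 335/443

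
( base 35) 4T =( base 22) 7f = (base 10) 169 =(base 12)121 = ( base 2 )10101001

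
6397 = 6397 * 1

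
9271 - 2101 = 7170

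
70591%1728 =1471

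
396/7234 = 198/3617 = 0.05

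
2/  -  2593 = -1 + 2591/2593 =- 0.00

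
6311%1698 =1217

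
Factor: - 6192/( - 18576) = 3^ ( - 1)  =  1/3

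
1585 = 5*317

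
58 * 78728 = 4566224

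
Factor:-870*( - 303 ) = 2^1*3^2*5^1*29^1*101^1  =  263610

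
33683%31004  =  2679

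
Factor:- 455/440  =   - 91/88= - 2^( - 3) * 7^1*11^( - 1)*13^1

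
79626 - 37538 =42088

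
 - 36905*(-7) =258335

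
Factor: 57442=2^1*7^1 * 11^1*373^1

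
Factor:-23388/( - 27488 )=2^(  -  3)*3^1*859^( - 1)*1949^1 = 5847/6872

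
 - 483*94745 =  - 45761835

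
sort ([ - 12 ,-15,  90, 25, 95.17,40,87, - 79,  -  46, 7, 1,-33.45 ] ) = [-79 ,-46, - 33.45,-15 , - 12, 1,  7, 25,40,87, 90,95.17 ]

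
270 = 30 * 9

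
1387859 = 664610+723249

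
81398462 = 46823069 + 34575393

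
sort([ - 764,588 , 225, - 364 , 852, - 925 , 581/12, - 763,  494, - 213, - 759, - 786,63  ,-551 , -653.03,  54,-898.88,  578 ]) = [ - 925,-898.88, - 786, - 764,  -  763, - 759,-653.03,-551 , - 364, - 213,581/12,54, 63, 225 , 494, 578,588,852]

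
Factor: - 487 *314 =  - 152918 = -2^1 * 157^1 * 487^1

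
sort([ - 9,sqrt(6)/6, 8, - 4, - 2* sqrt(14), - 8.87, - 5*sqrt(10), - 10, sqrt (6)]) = [ - 5*sqrt(10),-10 , - 9, - 8.87, -2*sqrt(14), - 4, sqrt(6)/6,  sqrt(6),8] 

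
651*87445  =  56926695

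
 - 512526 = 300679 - 813205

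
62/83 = 62/83= 0.75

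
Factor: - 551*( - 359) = 197809  =  19^1*29^1*359^1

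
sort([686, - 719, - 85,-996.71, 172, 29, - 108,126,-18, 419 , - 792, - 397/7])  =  [ - 996.71, - 792,-719, - 108, -85 , - 397/7, - 18,29, 126, 172 , 419,686]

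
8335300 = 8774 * 950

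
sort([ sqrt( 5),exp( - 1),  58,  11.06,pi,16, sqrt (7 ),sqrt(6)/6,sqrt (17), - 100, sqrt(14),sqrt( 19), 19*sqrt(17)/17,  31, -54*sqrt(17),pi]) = [-54*sqrt( 17), - 100, exp(- 1),sqrt( 6 ) /6,sqrt(5),sqrt ( 7),pi,pi,sqrt( 14 ),sqrt( 17),  sqrt(19),19 * sqrt( 17 ) /17,11.06,16,31, 58 ]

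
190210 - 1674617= - 1484407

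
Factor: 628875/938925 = 215/321 = 3^( - 1)*5^1* 43^1* 107^(-1 ) 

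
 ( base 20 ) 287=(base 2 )1111000111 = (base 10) 967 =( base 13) 595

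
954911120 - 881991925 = 72919195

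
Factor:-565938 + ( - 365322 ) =  -  2^2*3^1*5^1*11^1*17^1*83^1 = - 931260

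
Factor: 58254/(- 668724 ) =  - 2^ ( - 1)*73^1 * 419^ (-1 )= -73/838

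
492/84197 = 492/84197=0.01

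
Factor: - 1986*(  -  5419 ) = 10762134 = 2^1 * 3^1*331^1*5419^1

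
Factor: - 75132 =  - 2^2 * 3^2 * 2087^1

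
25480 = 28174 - 2694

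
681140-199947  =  481193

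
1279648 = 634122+645526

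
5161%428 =25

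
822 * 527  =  433194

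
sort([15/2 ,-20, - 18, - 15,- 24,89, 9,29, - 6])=[ - 24, - 20,  -  18, - 15 , - 6,15/2,9, 29, 89 ] 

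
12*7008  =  84096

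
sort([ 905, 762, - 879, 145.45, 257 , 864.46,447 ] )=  [ - 879, 145.45, 257,447, 762 , 864.46,905]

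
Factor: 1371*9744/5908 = 2^2*3^2*29^1*211^( - 1)*457^1= 477108/211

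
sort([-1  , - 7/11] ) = [ - 1, -7/11]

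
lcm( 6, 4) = 12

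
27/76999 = 27/76999 = 0.00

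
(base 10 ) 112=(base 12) 94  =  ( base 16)70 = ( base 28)40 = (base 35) 37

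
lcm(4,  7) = 28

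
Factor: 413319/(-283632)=-443/304 = - 2^ ( - 4 )*19^ (-1)*443^1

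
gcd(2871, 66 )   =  33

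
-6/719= - 1+713/719=   - 0.01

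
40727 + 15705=56432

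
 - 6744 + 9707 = 2963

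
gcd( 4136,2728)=88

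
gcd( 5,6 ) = 1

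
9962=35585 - 25623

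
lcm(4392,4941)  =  39528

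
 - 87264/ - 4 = 21816/1 = 21816.00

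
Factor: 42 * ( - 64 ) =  - 2688 = -  2^7 *3^1 * 7^1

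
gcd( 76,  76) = 76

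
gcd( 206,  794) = 2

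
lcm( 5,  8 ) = 40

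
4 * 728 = 2912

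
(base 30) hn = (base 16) 215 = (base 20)16d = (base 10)533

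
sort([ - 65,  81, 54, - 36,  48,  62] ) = [-65 , - 36,48,  54,62,81 ]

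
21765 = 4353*5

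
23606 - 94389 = -70783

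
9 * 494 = 4446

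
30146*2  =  60292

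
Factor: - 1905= - 3^1 *5^1*127^1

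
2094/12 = 349/2 = 174.50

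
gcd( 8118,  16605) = 369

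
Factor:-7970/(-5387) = 2^1* 5^1 * 797^1 * 5387^ ( -1) 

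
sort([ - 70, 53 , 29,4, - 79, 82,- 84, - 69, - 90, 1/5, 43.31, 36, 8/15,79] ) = [ - 90, - 84, - 79,-70, - 69, 1/5, 8/15, 4 , 29 , 36 , 43.31 , 53, 79, 82]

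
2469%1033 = 403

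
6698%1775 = 1373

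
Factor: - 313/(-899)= 29^( - 1)*31^( - 1 )*313^1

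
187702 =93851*2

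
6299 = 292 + 6007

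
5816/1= 5816 =5816.00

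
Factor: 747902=2^1*373951^1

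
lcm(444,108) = 3996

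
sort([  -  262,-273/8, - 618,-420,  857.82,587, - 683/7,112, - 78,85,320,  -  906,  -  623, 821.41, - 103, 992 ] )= [ - 906,-623,-618 ,- 420, - 262 , - 103,-683/7,-78,-273/8,85,112,320,587,821.41,857.82,992 ] 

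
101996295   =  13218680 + 88777615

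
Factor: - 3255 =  - 3^1 * 5^1 * 7^1*31^1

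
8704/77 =8704/77=113.04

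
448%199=50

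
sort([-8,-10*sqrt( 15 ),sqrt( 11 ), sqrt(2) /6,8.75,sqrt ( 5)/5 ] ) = [ - 10 * sqrt (15 ), - 8,  sqrt ( 2 ) /6,sqrt( 5)/5,  sqrt( 11 ),8.75 ]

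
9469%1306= 327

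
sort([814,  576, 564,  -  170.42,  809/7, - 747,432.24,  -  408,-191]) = [ -747, - 408, -191,- 170.42 , 809/7, 432.24,564 , 576, 814]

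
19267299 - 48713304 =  - 29446005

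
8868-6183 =2685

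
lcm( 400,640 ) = 3200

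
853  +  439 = 1292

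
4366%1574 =1218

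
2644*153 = 404532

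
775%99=82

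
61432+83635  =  145067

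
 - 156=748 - 904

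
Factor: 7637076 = 2^2*3^2*212141^1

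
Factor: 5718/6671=2^1*3^1*7^ ( - 1 ) = 6/7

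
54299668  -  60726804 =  - 6427136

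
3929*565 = 2219885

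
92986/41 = 2267 + 39/41 = 2267.95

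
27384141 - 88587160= - 61203019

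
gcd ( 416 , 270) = 2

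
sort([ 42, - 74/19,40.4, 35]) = [ - 74/19 , 35 , 40.4 , 42]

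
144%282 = 144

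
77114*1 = 77114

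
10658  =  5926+4732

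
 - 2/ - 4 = 1/2 =0.50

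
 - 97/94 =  - 97/94 = - 1.03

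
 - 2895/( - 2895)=1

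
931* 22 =20482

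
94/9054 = 47/4527 = 0.01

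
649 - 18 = 631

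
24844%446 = 314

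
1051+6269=7320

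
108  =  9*12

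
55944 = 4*13986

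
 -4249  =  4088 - 8337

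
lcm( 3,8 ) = 24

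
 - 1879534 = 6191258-8070792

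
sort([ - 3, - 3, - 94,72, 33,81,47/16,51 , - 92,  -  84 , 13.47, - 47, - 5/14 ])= [ - 94,-92, - 84 , - 47, - 3, - 3,-5/14,47/16, 13.47, 33, 51 , 72 , 81] 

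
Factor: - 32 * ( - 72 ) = 2^8 * 3^2 = 2304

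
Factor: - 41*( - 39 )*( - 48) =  - 76752 = - 2^4*3^2*13^1*41^1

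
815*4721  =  3847615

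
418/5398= 209/2699 = 0.08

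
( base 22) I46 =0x2266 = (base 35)76L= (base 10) 8806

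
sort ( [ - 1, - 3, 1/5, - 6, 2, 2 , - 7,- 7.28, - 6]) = [ - 7.28, - 7, - 6, - 6, -3, - 1,  1/5,2, 2]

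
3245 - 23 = 3222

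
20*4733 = 94660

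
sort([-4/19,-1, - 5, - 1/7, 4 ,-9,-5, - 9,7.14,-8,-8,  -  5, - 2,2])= [ - 9,-9,-8, - 8,-5,-5, -5, - 2  , - 1, - 4/19,-1/7, 2,4,7.14] 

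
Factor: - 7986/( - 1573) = 2^1*3^1 * 11^1 *13^( - 1) = 66/13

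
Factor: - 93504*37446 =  - 2^7 * 3^2* 79^2*487^1  =  - 3501350784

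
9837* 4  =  39348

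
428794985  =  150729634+278065351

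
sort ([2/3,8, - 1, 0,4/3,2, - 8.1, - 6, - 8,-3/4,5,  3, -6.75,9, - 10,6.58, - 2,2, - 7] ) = [ - 10,  -  8.1,-8, - 7 , - 6.75, - 6, - 2  , - 1, - 3/4,0, 2/3,4/3,2, 2,3, 5, 6.58,  8,9 ]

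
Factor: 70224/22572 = 2^2*3^( - 2)*7^1 = 28/9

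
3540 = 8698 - 5158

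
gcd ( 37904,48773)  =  1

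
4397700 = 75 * 58636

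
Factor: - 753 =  - 3^1*251^1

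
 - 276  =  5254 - 5530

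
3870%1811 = 248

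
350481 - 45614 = 304867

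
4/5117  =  4/5117 = 0.00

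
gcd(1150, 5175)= 575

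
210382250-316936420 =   -  106554170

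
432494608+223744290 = 656238898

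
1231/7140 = 1231/7140 = 0.17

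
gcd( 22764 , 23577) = 813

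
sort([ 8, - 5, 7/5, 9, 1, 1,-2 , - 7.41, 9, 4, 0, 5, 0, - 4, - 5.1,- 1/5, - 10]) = [ - 10, - 7.41,  -  5.1,-5 , - 4, - 2 , - 1/5,0,0, 1, 1, 7/5, 4, 5, 8, 9, 9 ]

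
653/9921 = 653/9921 = 0.07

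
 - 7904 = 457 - 8361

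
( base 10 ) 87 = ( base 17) 52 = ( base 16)57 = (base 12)73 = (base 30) 2r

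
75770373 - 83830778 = -8060405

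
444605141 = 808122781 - 363517640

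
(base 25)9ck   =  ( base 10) 5945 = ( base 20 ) EH5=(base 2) 1011100111001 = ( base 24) a7h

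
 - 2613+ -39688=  - 42301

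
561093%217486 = 126121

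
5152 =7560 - 2408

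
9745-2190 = 7555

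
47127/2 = 23563 + 1/2 = 23563.50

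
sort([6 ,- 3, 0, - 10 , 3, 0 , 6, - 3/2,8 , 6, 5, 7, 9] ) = [  -  10,-3, - 3/2 , 0, 0,3, 5 , 6, 6, 6, 7, 8, 9]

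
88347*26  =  2297022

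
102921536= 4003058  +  98918478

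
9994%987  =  124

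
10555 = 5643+4912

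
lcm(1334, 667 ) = 1334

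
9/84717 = 1/9413 = 0.00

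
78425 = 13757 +64668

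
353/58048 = 353/58048=0.01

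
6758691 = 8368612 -1609921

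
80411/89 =80411/89 = 903.49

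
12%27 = 12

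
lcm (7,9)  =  63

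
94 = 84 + 10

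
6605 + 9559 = 16164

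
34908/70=498 + 24/35 = 498.69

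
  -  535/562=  - 535/562= - 0.95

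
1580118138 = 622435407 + 957682731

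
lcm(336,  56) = 336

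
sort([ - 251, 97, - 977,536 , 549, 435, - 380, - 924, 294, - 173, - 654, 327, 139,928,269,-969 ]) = [-977, - 969, -924, - 654,-380, - 251,- 173,97, 139,269,294, 327 , 435,536, 549,  928 ] 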